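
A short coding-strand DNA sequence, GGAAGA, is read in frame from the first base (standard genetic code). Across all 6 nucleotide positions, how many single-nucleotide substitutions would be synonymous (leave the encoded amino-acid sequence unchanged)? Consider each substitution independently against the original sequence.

5

Codon 1 (GGA, Gly): 3 synonymous substitutions.
Codon 2 (AGA, Arg): 2 synonymous substitutions.
Total: 3 + 2 = 5.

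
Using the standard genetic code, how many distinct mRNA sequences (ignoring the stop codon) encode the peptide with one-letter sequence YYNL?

48

Tyr: 2 codons.
Tyr: 2 codons.
Asn: 2 codons.
Leu: 6 codons.
2 × 2 × 2 × 6 = 48.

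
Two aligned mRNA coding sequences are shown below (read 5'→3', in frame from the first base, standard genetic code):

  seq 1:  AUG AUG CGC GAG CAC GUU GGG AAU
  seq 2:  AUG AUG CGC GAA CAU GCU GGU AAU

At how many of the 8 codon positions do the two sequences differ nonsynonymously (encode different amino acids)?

1

Codon 1: AUG Met / AUG Met — identical.
Codon 2: AUG Met / AUG Met — identical.
Codon 3: CGC Arg / CGC Arg — identical.
Codon 4: GAG Glu / GAA Glu — synonymous.
Codon 5: CAC His / CAU His — synonymous.
Codon 6: GUU Val / GCU Ala — nonsynonymous.
Codon 7: GGG Gly / GGU Gly — synonymous.
Codon 8: AAU Asn / AAU Asn — identical.
Nonsynonymous differences: 1.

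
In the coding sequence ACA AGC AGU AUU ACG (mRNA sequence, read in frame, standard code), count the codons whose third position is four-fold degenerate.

2

Codon 1 ACA (Thr): third position 4-fold.
Codon 2 AGC (Ser): third position 2-fold.
Codon 3 AGU (Ser): third position 2-fold.
Codon 4 AUU (Ile): third position 3-fold.
Codon 5 ACG (Thr): third position 4-fold.
Four-fold degenerate third positions: 2.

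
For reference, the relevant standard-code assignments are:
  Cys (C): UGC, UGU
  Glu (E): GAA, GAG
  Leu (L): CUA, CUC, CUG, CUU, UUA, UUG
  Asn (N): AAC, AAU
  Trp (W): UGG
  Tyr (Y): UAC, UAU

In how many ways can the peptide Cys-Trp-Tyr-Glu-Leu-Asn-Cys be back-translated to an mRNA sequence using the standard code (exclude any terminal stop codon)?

192

Cys: 2 codons.
Trp: 1 codon.
Tyr: 2 codons.
Glu: 2 codons.
Leu: 6 codons.
Asn: 2 codons.
Cys: 2 codons.
2 × 1 × 2 × 2 × 6 × 2 × 2 = 192.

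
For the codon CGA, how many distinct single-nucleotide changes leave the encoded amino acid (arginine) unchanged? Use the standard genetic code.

4

Position 1: AGA → 1 synonymous.
Position 2: none → 0 synonymous.
Position 3: CGU, CGC, CGG → 3 synonymous.
Total: 1 + 0 + 3 = 4.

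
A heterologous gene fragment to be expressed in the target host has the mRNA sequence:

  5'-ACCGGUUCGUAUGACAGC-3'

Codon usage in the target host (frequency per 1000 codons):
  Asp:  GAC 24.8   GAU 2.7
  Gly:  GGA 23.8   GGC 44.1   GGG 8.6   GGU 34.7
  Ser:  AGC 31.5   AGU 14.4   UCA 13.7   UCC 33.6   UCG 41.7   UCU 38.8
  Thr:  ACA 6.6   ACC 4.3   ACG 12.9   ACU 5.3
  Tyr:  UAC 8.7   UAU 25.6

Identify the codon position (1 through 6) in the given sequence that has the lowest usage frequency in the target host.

1

Codon 1 ACC (Thr): 4.3 per 1000.
Codon 2 GGU (Gly): 34.7 per 1000.
Codon 3 UCG (Ser): 41.7 per 1000.
Codon 4 UAU (Tyr): 25.6 per 1000.
Codon 5 GAC (Asp): 24.8 per 1000.
Codon 6 AGC (Ser): 31.5 per 1000.
Lowest frequency is 4.3 at codon 1.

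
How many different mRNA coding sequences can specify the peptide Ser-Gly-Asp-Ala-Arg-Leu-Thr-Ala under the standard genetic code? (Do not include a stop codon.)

Ser: 6 codons.
Gly: 4 codons.
Asp: 2 codons.
Ala: 4 codons.
Arg: 6 codons.
Leu: 6 codons.
Thr: 4 codons.
Ala: 4 codons.
6 × 4 × 2 × 4 × 6 × 6 × 4 × 4 = 110592.

110592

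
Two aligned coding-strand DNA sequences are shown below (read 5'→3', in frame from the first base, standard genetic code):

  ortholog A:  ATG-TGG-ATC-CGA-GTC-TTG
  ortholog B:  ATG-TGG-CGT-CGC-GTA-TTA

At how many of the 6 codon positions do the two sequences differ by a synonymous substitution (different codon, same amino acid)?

3

Codon 1: ATG Met / ATG Met — identical.
Codon 2: TGG Trp / TGG Trp — identical.
Codon 3: ATC Ile / CGT Arg — nonsynonymous.
Codon 4: CGA Arg / CGC Arg — synonymous.
Codon 5: GTC Val / GTA Val — synonymous.
Codon 6: TTG Leu / TTA Leu — synonymous.
Synonymous differences: 3.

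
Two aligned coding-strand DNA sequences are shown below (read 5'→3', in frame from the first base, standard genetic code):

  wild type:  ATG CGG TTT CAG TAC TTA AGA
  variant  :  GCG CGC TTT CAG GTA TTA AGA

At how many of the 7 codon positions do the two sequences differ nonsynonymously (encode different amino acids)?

2

Codon 1: ATG Met / GCG Ala — nonsynonymous.
Codon 2: CGG Arg / CGC Arg — synonymous.
Codon 3: TTT Phe / TTT Phe — identical.
Codon 4: CAG Gln / CAG Gln — identical.
Codon 5: TAC Tyr / GTA Val — nonsynonymous.
Codon 6: TTA Leu / TTA Leu — identical.
Codon 7: AGA Arg / AGA Arg — identical.
Nonsynonymous differences: 2.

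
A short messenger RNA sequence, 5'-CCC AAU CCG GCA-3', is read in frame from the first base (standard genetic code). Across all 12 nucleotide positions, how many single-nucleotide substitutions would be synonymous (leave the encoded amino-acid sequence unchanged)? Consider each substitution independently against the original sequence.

10

Codon 1 (CCC, Pro): 3 synonymous substitutions.
Codon 2 (AAU, Asn): 1 synonymous substitution.
Codon 3 (CCG, Pro): 3 synonymous substitutions.
Codon 4 (GCA, Ala): 3 synonymous substitutions.
Total: 3 + 1 + 3 + 3 = 10.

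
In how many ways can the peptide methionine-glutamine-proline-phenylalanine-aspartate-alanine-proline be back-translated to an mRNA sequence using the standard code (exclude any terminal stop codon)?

Met: 1 codon.
Gln: 2 codons.
Pro: 4 codons.
Phe: 2 codons.
Asp: 2 codons.
Ala: 4 codons.
Pro: 4 codons.
1 × 2 × 4 × 2 × 2 × 4 × 4 = 512.

512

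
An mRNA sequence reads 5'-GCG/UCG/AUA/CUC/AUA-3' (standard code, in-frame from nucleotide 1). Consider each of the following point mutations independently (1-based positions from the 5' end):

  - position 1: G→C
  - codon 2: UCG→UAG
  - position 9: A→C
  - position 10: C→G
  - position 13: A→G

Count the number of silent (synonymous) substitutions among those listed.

Codon 1: GCG (Ala) → CCG (Pro) — missense.
Codon 2: UCG (Ser) → UAG (Stop) — nonsense.
Codon 3: AUA (Ile) → AUC (Ile) — synonymous.
Codon 4: CUC (Leu) → GUC (Val) — missense.
Codon 5: AUA (Ile) → GUA (Val) — missense.
Synonymous: 1 of 5.

1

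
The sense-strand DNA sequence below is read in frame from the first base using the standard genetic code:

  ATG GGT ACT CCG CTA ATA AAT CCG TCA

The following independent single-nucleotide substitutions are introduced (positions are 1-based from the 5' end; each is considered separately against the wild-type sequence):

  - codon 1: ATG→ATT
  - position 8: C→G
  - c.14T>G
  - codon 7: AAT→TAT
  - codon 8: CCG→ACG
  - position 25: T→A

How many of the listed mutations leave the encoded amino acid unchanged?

Codon 1: ATG (Met) → ATT (Ile) — missense.
Codon 3: ACT (Thr) → AGT (Ser) — missense.
Codon 5: CTA (Leu) → CGA (Arg) — missense.
Codon 7: AAT (Asn) → TAT (Tyr) — missense.
Codon 8: CCG (Pro) → ACG (Thr) — missense.
Codon 9: TCA (Ser) → ACA (Thr) — missense.
Synonymous: 0 of 6.

0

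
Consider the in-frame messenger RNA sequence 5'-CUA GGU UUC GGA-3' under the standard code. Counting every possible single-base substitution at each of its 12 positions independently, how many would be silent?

Codon 1 (CUA, Leu): 4 synonymous substitutions.
Codon 2 (GGU, Gly): 3 synonymous substitutions.
Codon 3 (UUC, Phe): 1 synonymous substitution.
Codon 4 (GGA, Gly): 3 synonymous substitutions.
Total: 4 + 3 + 1 + 3 = 11.

11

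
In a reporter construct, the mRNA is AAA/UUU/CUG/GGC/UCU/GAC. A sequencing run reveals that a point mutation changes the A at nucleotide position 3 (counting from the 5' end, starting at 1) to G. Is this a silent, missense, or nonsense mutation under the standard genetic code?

Position 3 falls in codon 1: AAA → Lys.
After the substitution the codon is AAG → Lys.
Both encode Lys, so the change is synonymous.

silent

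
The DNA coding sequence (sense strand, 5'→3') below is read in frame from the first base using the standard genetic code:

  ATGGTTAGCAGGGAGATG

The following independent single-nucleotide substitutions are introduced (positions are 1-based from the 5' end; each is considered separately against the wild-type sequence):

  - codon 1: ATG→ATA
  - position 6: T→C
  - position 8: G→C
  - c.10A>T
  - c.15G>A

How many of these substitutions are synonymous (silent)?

2

Codon 1: ATG (Met) → ATA (Ile) — missense.
Codon 2: GTT (Val) → GTC (Val) — synonymous.
Codon 3: AGC (Ser) → ACC (Thr) — missense.
Codon 4: AGG (Arg) → TGG (Trp) — missense.
Codon 5: GAG (Glu) → GAA (Glu) — synonymous.
Synonymous: 2 of 5.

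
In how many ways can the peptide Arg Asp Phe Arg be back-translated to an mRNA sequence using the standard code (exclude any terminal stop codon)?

Arg: 6 codons.
Asp: 2 codons.
Phe: 2 codons.
Arg: 6 codons.
6 × 2 × 2 × 6 = 144.

144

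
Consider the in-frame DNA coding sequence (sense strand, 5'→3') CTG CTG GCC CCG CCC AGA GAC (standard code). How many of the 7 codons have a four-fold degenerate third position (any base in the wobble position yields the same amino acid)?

Codon 1 CTG (Leu): third position 4-fold.
Codon 2 CTG (Leu): third position 4-fold.
Codon 3 GCC (Ala): third position 4-fold.
Codon 4 CCG (Pro): third position 4-fold.
Codon 5 CCC (Pro): third position 4-fold.
Codon 6 AGA (Arg): third position 2-fold.
Codon 7 GAC (Asp): third position 2-fold.
Four-fold degenerate third positions: 5.

5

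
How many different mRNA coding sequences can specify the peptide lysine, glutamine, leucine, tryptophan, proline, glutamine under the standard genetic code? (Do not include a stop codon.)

Lys: 2 codons.
Gln: 2 codons.
Leu: 6 codons.
Trp: 1 codon.
Pro: 4 codons.
Gln: 2 codons.
2 × 2 × 6 × 1 × 4 × 2 = 192.

192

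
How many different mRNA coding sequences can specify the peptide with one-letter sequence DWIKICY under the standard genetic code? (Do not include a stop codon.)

Asp: 2 codons.
Trp: 1 codon.
Ile: 3 codons.
Lys: 2 codons.
Ile: 3 codons.
Cys: 2 codons.
Tyr: 2 codons.
2 × 1 × 3 × 2 × 3 × 2 × 2 = 144.

144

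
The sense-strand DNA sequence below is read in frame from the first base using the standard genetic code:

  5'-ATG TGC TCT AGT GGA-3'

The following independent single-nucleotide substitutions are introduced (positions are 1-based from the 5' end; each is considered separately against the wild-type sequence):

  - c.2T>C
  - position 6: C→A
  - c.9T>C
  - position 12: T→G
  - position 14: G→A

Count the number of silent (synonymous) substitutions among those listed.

Codon 1: ATG (Met) → ACG (Thr) — missense.
Codon 2: TGC (Cys) → TGA (Stop) — nonsense.
Codon 3: TCT (Ser) → TCC (Ser) — synonymous.
Codon 4: AGT (Ser) → AGG (Arg) — missense.
Codon 5: GGA (Gly) → GAA (Glu) — missense.
Synonymous: 1 of 5.

1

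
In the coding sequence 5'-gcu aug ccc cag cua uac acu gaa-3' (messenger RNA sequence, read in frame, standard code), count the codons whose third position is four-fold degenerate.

4

Codon 1 GCU (Ala): third position 4-fold.
Codon 2 AUG (Met): third position 1-fold.
Codon 3 CCC (Pro): third position 4-fold.
Codon 4 CAG (Gln): third position 2-fold.
Codon 5 CUA (Leu): third position 4-fold.
Codon 6 UAC (Tyr): third position 2-fold.
Codon 7 ACU (Thr): third position 4-fold.
Codon 8 GAA (Glu): third position 2-fold.
Four-fold degenerate third positions: 4.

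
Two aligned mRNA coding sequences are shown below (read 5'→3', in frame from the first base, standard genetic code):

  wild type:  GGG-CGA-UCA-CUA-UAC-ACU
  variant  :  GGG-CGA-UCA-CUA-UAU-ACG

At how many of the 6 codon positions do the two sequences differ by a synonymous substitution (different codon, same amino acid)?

2

Codon 1: GGG Gly / GGG Gly — identical.
Codon 2: CGA Arg / CGA Arg — identical.
Codon 3: UCA Ser / UCA Ser — identical.
Codon 4: CUA Leu / CUA Leu — identical.
Codon 5: UAC Tyr / UAU Tyr — synonymous.
Codon 6: ACU Thr / ACG Thr — synonymous.
Synonymous differences: 2.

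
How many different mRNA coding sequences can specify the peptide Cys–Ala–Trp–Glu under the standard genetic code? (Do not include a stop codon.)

16

Cys: 2 codons.
Ala: 4 codons.
Trp: 1 codon.
Glu: 2 codons.
2 × 4 × 1 × 2 = 16.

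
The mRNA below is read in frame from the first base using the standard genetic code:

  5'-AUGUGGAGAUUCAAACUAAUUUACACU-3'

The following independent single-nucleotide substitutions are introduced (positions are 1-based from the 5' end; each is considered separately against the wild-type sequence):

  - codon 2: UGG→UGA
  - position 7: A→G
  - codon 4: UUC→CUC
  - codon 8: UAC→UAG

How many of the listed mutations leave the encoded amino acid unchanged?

0

Codon 2: UGG (Trp) → UGA (Stop) — nonsense.
Codon 3: AGA (Arg) → GGA (Gly) — missense.
Codon 4: UUC (Phe) → CUC (Leu) — missense.
Codon 8: UAC (Tyr) → UAG (Stop) — nonsense.
Synonymous: 0 of 4.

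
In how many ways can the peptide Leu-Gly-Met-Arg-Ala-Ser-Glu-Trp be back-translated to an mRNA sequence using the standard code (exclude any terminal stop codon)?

Leu: 6 codons.
Gly: 4 codons.
Met: 1 codon.
Arg: 6 codons.
Ala: 4 codons.
Ser: 6 codons.
Glu: 2 codons.
Trp: 1 codon.
6 × 4 × 1 × 6 × 4 × 6 × 2 × 1 = 6912.

6912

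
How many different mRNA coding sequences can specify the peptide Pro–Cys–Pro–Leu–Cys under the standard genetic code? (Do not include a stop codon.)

384

Pro: 4 codons.
Cys: 2 codons.
Pro: 4 codons.
Leu: 6 codons.
Cys: 2 codons.
4 × 2 × 4 × 6 × 2 = 384.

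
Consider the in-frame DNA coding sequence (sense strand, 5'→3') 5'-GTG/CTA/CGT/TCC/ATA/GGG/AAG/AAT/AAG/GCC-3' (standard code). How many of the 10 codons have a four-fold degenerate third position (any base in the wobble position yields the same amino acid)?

Codon 1 GTG (Val): third position 4-fold.
Codon 2 CTA (Leu): third position 4-fold.
Codon 3 CGT (Arg): third position 4-fold.
Codon 4 TCC (Ser): third position 4-fold.
Codon 5 ATA (Ile): third position 3-fold.
Codon 6 GGG (Gly): third position 4-fold.
Codon 7 AAG (Lys): third position 2-fold.
Codon 8 AAT (Asn): third position 2-fold.
Codon 9 AAG (Lys): third position 2-fold.
Codon 10 GCC (Ala): third position 4-fold.
Four-fold degenerate third positions: 6.

6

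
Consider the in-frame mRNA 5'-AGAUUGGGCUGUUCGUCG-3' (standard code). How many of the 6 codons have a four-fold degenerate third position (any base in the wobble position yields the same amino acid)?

Codon 1 AGA (Arg): third position 2-fold.
Codon 2 UUG (Leu): third position 2-fold.
Codon 3 GGC (Gly): third position 4-fold.
Codon 4 UGU (Cys): third position 2-fold.
Codon 5 UCG (Ser): third position 4-fold.
Codon 6 UCG (Ser): third position 4-fold.
Four-fold degenerate third positions: 3.

3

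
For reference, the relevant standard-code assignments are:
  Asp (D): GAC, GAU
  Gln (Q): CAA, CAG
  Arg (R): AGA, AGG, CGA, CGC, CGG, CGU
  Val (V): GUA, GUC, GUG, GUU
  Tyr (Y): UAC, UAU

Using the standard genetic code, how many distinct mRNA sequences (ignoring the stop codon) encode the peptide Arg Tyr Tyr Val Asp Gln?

Arg: 6 codons.
Tyr: 2 codons.
Tyr: 2 codons.
Val: 4 codons.
Asp: 2 codons.
Gln: 2 codons.
6 × 2 × 2 × 4 × 2 × 2 = 384.

384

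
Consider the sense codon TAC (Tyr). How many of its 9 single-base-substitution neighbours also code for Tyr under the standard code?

Position 1: none → 0 synonymous.
Position 2: none → 0 synonymous.
Position 3: TAT → 1 synonymous.
Total: 0 + 0 + 1 = 1.

1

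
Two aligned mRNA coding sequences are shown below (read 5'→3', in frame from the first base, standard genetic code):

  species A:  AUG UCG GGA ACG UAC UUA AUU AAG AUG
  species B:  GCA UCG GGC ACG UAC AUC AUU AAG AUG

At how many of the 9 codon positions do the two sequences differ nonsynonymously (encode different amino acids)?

2

Codon 1: AUG Met / GCA Ala — nonsynonymous.
Codon 2: UCG Ser / UCG Ser — identical.
Codon 3: GGA Gly / GGC Gly — synonymous.
Codon 4: ACG Thr / ACG Thr — identical.
Codon 5: UAC Tyr / UAC Tyr — identical.
Codon 6: UUA Leu / AUC Ile — nonsynonymous.
Codon 7: AUU Ile / AUU Ile — identical.
Codon 8: AAG Lys / AAG Lys — identical.
Codon 9: AUG Met / AUG Met — identical.
Nonsynonymous differences: 2.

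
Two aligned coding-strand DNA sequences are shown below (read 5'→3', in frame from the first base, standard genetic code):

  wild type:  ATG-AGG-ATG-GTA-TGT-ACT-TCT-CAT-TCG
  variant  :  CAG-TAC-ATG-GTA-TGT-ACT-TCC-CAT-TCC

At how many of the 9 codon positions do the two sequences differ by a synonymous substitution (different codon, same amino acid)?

2

Codon 1: ATG Met / CAG Gln — nonsynonymous.
Codon 2: AGG Arg / TAC Tyr — nonsynonymous.
Codon 3: ATG Met / ATG Met — identical.
Codon 4: GTA Val / GTA Val — identical.
Codon 5: TGT Cys / TGT Cys — identical.
Codon 6: ACT Thr / ACT Thr — identical.
Codon 7: TCT Ser / TCC Ser — synonymous.
Codon 8: CAT His / CAT His — identical.
Codon 9: TCG Ser / TCC Ser — synonymous.
Synonymous differences: 2.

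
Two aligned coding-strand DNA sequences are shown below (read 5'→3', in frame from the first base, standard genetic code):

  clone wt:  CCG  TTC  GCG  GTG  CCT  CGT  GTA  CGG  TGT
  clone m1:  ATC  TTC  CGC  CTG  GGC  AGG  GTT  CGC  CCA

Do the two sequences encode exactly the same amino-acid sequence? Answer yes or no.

Codon 1: CCG Pro / ATC Ile — nonsynonymous.
Codon 2: TTC Phe / TTC Phe — identical.
Codon 3: GCG Ala / CGC Arg — nonsynonymous.
Codon 4: GTG Val / CTG Leu — nonsynonymous.
Codon 5: CCT Pro / GGC Gly — nonsynonymous.
Codon 6: CGT Arg / AGG Arg — synonymous.
Codon 7: GTA Val / GTT Val — synonymous.
Codon 8: CGG Arg / CGC Arg — synonymous.
Codon 9: TGT Cys / CCA Pro — nonsynonymous.
Nonsynonymous differences: 5 → different protein.

no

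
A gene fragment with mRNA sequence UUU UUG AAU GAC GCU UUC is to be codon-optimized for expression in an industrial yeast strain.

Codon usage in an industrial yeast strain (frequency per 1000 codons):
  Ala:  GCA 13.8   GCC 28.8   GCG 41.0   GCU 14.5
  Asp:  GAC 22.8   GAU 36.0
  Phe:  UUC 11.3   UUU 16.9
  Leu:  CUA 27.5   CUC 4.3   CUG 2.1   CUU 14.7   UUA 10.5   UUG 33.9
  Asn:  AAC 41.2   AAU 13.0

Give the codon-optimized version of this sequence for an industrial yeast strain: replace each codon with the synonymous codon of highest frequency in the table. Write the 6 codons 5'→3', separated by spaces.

UUU UUG AAC GAU GCG UUU

Codon 1 (Phe): best is UUU at 16.9.
Codon 2 (Leu): best is UUG at 33.9.
Codon 3 (Asn): best is AAC at 41.2.
Codon 4 (Asp): best is GAU at 36.0.
Codon 5 (Ala): best is GCG at 41.0.
Codon 6 (Phe): best is UUU at 16.9.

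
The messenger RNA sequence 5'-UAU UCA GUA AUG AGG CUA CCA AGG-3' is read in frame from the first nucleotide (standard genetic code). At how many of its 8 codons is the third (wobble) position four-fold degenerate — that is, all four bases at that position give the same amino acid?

4

Codon 1 UAU (Tyr): third position 2-fold.
Codon 2 UCA (Ser): third position 4-fold.
Codon 3 GUA (Val): third position 4-fold.
Codon 4 AUG (Met): third position 1-fold.
Codon 5 AGG (Arg): third position 2-fold.
Codon 6 CUA (Leu): third position 4-fold.
Codon 7 CCA (Pro): third position 4-fold.
Codon 8 AGG (Arg): third position 2-fold.
Four-fold degenerate third positions: 4.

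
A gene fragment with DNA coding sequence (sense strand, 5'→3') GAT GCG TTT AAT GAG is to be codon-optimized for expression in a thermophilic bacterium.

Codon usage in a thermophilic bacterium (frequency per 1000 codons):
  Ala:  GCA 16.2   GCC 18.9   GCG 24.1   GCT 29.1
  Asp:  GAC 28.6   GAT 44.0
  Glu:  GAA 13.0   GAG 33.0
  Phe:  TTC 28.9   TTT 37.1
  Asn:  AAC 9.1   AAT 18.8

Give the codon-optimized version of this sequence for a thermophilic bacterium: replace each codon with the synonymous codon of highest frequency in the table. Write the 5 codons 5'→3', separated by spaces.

Codon 1 (Asp): best is GAT at 44.0.
Codon 2 (Ala): best is GCT at 29.1.
Codon 3 (Phe): best is TTT at 37.1.
Codon 4 (Asn): best is AAT at 18.8.
Codon 5 (Glu): best is GAG at 33.0.

GAT GCT TTT AAT GAG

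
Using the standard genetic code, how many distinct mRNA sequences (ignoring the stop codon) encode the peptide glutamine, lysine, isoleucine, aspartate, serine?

144

Gln: 2 codons.
Lys: 2 codons.
Ile: 3 codons.
Asp: 2 codons.
Ser: 6 codons.
2 × 2 × 3 × 2 × 6 = 144.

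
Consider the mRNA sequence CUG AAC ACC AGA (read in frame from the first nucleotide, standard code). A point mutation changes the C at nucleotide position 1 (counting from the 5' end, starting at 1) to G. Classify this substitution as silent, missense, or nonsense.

Position 1 falls in codon 1: CUG → Leu.
After the substitution the codon is GUG → Val.
Leu ≠ Val, so this is a missense mutation.

missense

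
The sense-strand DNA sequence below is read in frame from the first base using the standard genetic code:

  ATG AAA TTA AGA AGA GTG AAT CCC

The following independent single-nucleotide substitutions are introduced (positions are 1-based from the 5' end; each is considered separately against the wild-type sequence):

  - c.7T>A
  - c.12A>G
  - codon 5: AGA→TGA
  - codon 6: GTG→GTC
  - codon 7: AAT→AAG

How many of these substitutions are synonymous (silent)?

2

Codon 3: TTA (Leu) → ATA (Ile) — missense.
Codon 4: AGA (Arg) → AGG (Arg) — synonymous.
Codon 5: AGA (Arg) → TGA (Stop) — nonsense.
Codon 6: GTG (Val) → GTC (Val) — synonymous.
Codon 7: AAT (Asn) → AAG (Lys) — missense.
Synonymous: 2 of 5.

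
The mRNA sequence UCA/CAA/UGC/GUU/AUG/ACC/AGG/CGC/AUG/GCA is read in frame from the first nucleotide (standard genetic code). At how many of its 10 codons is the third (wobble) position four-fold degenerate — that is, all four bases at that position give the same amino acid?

5

Codon 1 UCA (Ser): third position 4-fold.
Codon 2 CAA (Gln): third position 2-fold.
Codon 3 UGC (Cys): third position 2-fold.
Codon 4 GUU (Val): third position 4-fold.
Codon 5 AUG (Met): third position 1-fold.
Codon 6 ACC (Thr): third position 4-fold.
Codon 7 AGG (Arg): third position 2-fold.
Codon 8 CGC (Arg): third position 4-fold.
Codon 9 AUG (Met): third position 1-fold.
Codon 10 GCA (Ala): third position 4-fold.
Four-fold degenerate third positions: 5.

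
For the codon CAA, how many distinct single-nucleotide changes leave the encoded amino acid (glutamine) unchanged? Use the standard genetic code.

Position 1: none → 0 synonymous.
Position 2: none → 0 synonymous.
Position 3: CAG → 1 synonymous.
Total: 0 + 0 + 1 = 1.

1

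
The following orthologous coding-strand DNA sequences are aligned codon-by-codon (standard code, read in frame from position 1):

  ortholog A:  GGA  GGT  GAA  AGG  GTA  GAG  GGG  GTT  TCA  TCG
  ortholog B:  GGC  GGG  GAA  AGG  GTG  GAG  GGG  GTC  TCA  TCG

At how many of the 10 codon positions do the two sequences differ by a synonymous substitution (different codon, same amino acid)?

4

Codon 1: GGA Gly / GGC Gly — synonymous.
Codon 2: GGT Gly / GGG Gly — synonymous.
Codon 3: GAA Glu / GAA Glu — identical.
Codon 4: AGG Arg / AGG Arg — identical.
Codon 5: GTA Val / GTG Val — synonymous.
Codon 6: GAG Glu / GAG Glu — identical.
Codon 7: GGG Gly / GGG Gly — identical.
Codon 8: GTT Val / GTC Val — synonymous.
Codon 9: TCA Ser / TCA Ser — identical.
Codon 10: TCG Ser / TCG Ser — identical.
Synonymous differences: 4.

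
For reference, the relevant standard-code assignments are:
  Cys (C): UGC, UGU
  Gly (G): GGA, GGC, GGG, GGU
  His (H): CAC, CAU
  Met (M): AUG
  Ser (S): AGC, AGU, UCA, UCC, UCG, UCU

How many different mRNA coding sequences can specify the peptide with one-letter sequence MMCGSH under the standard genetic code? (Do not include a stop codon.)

96

Met: 1 codon.
Met: 1 codon.
Cys: 2 codons.
Gly: 4 codons.
Ser: 6 codons.
His: 2 codons.
1 × 1 × 2 × 4 × 6 × 2 = 96.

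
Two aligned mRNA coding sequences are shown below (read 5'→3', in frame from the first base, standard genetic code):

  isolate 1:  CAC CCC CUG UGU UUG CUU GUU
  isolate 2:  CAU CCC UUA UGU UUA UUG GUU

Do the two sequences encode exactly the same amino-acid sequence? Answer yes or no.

yes

Codon 1: CAC His / CAU His — synonymous.
Codon 2: CCC Pro / CCC Pro — identical.
Codon 3: CUG Leu / UUA Leu — synonymous.
Codon 4: UGU Cys / UGU Cys — identical.
Codon 5: UUG Leu / UUA Leu — synonymous.
Codon 6: CUU Leu / UUG Leu — synonymous.
Codon 7: GUU Val / GUU Val — identical.
Nonsynonymous differences: 0 → same protein.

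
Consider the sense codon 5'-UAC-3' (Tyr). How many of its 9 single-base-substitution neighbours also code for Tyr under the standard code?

1

Position 1: none → 0 synonymous.
Position 2: none → 0 synonymous.
Position 3: UAU → 1 synonymous.
Total: 0 + 0 + 1 = 1.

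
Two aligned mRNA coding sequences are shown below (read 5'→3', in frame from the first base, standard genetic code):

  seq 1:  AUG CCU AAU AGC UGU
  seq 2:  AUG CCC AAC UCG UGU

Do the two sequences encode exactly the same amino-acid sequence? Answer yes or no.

yes

Codon 1: AUG Met / AUG Met — identical.
Codon 2: CCU Pro / CCC Pro — synonymous.
Codon 3: AAU Asn / AAC Asn — synonymous.
Codon 4: AGC Ser / UCG Ser — synonymous.
Codon 5: UGU Cys / UGU Cys — identical.
Nonsynonymous differences: 0 → same protein.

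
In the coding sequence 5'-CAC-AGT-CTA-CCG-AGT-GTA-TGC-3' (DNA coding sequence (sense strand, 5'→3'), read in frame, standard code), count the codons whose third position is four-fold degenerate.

3

Codon 1 CAC (His): third position 2-fold.
Codon 2 AGT (Ser): third position 2-fold.
Codon 3 CTA (Leu): third position 4-fold.
Codon 4 CCG (Pro): third position 4-fold.
Codon 5 AGT (Ser): third position 2-fold.
Codon 6 GTA (Val): third position 4-fold.
Codon 7 TGC (Cys): third position 2-fold.
Four-fold degenerate third positions: 3.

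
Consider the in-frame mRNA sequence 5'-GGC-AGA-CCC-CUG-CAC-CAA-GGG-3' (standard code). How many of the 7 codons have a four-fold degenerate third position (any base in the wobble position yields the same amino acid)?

4

Codon 1 GGC (Gly): third position 4-fold.
Codon 2 AGA (Arg): third position 2-fold.
Codon 3 CCC (Pro): third position 4-fold.
Codon 4 CUG (Leu): third position 4-fold.
Codon 5 CAC (His): third position 2-fold.
Codon 6 CAA (Gln): third position 2-fold.
Codon 7 GGG (Gly): third position 4-fold.
Four-fold degenerate third positions: 4.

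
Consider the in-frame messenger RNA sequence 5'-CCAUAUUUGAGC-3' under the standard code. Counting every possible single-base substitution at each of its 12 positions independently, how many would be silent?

7

Codon 1 (CCA, Pro): 3 synonymous substitutions.
Codon 2 (UAU, Tyr): 1 synonymous substitution.
Codon 3 (UUG, Leu): 2 synonymous substitutions.
Codon 4 (AGC, Ser): 1 synonymous substitution.
Total: 3 + 1 + 2 + 1 = 7.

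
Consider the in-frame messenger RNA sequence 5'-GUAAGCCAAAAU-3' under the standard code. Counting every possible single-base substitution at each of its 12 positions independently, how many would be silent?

Codon 1 (GUA, Val): 3 synonymous substitutions.
Codon 2 (AGC, Ser): 1 synonymous substitution.
Codon 3 (CAA, Gln): 1 synonymous substitution.
Codon 4 (AAU, Asn): 1 synonymous substitution.
Total: 3 + 1 + 1 + 1 = 6.

6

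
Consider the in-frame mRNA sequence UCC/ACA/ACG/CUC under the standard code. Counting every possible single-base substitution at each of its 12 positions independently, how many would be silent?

12

Codon 1 (UCC, Ser): 3 synonymous substitutions.
Codon 2 (ACA, Thr): 3 synonymous substitutions.
Codon 3 (ACG, Thr): 3 synonymous substitutions.
Codon 4 (CUC, Leu): 3 synonymous substitutions.
Total: 3 + 3 + 3 + 3 = 12.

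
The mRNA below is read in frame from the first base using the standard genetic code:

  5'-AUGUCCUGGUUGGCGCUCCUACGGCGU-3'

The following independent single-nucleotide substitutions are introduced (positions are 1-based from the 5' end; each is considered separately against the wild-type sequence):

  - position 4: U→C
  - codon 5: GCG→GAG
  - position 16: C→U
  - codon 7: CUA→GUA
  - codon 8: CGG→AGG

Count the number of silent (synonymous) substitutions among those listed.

1

Codon 2: UCC (Ser) → CCC (Pro) — missense.
Codon 5: GCG (Ala) → GAG (Glu) — missense.
Codon 6: CUC (Leu) → UUC (Phe) — missense.
Codon 7: CUA (Leu) → GUA (Val) — missense.
Codon 8: CGG (Arg) → AGG (Arg) — synonymous.
Synonymous: 1 of 5.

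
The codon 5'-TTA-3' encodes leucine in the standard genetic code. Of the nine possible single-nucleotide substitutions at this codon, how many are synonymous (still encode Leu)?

Position 1: CTA → 1 synonymous.
Position 2: none → 0 synonymous.
Position 3: TTG → 1 synonymous.
Total: 1 + 0 + 1 = 2.

2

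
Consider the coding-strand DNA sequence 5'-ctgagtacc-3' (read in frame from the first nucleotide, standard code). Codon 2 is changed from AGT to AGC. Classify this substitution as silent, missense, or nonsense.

silent

Position 6 falls in codon 2: AGT → Ser.
After the substitution the codon is AGC → Ser.
Both encode Ser, so the change is synonymous.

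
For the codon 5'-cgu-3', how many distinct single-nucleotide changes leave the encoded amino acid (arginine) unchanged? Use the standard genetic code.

Position 1: none → 0 synonymous.
Position 2: none → 0 synonymous.
Position 3: CGC, CGA, CGG → 3 synonymous.
Total: 0 + 0 + 3 = 3.

3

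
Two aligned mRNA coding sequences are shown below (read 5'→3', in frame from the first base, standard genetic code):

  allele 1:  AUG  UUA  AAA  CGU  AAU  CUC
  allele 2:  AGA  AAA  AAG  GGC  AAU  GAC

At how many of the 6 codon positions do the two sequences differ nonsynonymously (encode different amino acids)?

Codon 1: AUG Met / AGA Arg — nonsynonymous.
Codon 2: UUA Leu / AAA Lys — nonsynonymous.
Codon 3: AAA Lys / AAG Lys — synonymous.
Codon 4: CGU Arg / GGC Gly — nonsynonymous.
Codon 5: AAU Asn / AAU Asn — identical.
Codon 6: CUC Leu / GAC Asp — nonsynonymous.
Nonsynonymous differences: 4.

4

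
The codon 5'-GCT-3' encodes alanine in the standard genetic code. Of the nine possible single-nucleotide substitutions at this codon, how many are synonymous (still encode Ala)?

Position 1: none → 0 synonymous.
Position 2: none → 0 synonymous.
Position 3: GCC, GCA, GCG → 3 synonymous.
Total: 0 + 0 + 3 = 3.

3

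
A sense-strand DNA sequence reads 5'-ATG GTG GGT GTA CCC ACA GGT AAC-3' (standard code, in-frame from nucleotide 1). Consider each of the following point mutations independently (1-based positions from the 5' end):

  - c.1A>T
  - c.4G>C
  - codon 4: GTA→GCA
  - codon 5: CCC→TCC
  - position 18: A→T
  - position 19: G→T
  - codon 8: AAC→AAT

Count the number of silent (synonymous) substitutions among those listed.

2

Codon 1: ATG (Met) → TTG (Leu) — missense.
Codon 2: GTG (Val) → CTG (Leu) — missense.
Codon 4: GTA (Val) → GCA (Ala) — missense.
Codon 5: CCC (Pro) → TCC (Ser) — missense.
Codon 6: ACA (Thr) → ACT (Thr) — synonymous.
Codon 7: GGT (Gly) → TGT (Cys) — missense.
Codon 8: AAC (Asn) → AAT (Asn) — synonymous.
Synonymous: 2 of 7.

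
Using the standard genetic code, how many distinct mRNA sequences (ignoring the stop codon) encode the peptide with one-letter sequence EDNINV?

192

Glu: 2 codons.
Asp: 2 codons.
Asn: 2 codons.
Ile: 3 codons.
Asn: 2 codons.
Val: 4 codons.
2 × 2 × 2 × 3 × 2 × 4 = 192.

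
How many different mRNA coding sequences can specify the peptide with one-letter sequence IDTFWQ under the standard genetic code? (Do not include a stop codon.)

96

Ile: 3 codons.
Asp: 2 codons.
Thr: 4 codons.
Phe: 2 codons.
Trp: 1 codon.
Gln: 2 codons.
3 × 2 × 4 × 2 × 1 × 2 = 96.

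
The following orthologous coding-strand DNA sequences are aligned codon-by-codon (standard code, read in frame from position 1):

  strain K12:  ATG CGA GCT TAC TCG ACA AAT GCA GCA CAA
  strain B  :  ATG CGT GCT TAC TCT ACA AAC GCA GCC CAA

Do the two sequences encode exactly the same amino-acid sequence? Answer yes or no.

yes

Codon 1: ATG Met / ATG Met — identical.
Codon 2: CGA Arg / CGT Arg — synonymous.
Codon 3: GCT Ala / GCT Ala — identical.
Codon 4: TAC Tyr / TAC Tyr — identical.
Codon 5: TCG Ser / TCT Ser — synonymous.
Codon 6: ACA Thr / ACA Thr — identical.
Codon 7: AAT Asn / AAC Asn — synonymous.
Codon 8: GCA Ala / GCA Ala — identical.
Codon 9: GCA Ala / GCC Ala — synonymous.
Codon 10: CAA Gln / CAA Gln — identical.
Nonsynonymous differences: 0 → same protein.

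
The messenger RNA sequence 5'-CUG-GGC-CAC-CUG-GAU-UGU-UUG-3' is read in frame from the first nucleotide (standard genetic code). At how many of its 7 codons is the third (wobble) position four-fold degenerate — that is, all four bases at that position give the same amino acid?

3

Codon 1 CUG (Leu): third position 4-fold.
Codon 2 GGC (Gly): third position 4-fold.
Codon 3 CAC (His): third position 2-fold.
Codon 4 CUG (Leu): third position 4-fold.
Codon 5 GAU (Asp): third position 2-fold.
Codon 6 UGU (Cys): third position 2-fold.
Codon 7 UUG (Leu): third position 2-fold.
Four-fold degenerate third positions: 3.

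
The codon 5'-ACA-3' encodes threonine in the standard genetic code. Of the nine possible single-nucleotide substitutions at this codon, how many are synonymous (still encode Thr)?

3

Position 1: none → 0 synonymous.
Position 2: none → 0 synonymous.
Position 3: ACU, ACC, ACG → 3 synonymous.
Total: 0 + 0 + 3 = 3.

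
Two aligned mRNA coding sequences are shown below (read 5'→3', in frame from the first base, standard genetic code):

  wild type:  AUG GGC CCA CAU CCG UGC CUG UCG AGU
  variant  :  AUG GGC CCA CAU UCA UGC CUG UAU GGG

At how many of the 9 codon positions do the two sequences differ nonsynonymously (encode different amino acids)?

Codon 1: AUG Met / AUG Met — identical.
Codon 2: GGC Gly / GGC Gly — identical.
Codon 3: CCA Pro / CCA Pro — identical.
Codon 4: CAU His / CAU His — identical.
Codon 5: CCG Pro / UCA Ser — nonsynonymous.
Codon 6: UGC Cys / UGC Cys — identical.
Codon 7: CUG Leu / CUG Leu — identical.
Codon 8: UCG Ser / UAU Tyr — nonsynonymous.
Codon 9: AGU Ser / GGG Gly — nonsynonymous.
Nonsynonymous differences: 3.

3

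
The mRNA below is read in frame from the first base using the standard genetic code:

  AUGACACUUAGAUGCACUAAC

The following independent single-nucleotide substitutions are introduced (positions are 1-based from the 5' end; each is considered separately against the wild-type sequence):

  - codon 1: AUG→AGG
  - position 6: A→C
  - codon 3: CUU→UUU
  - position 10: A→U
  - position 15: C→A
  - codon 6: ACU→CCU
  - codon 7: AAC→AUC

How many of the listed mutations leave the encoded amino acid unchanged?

1

Codon 1: AUG (Met) → AGG (Arg) — missense.
Codon 2: ACA (Thr) → ACC (Thr) — synonymous.
Codon 3: CUU (Leu) → UUU (Phe) — missense.
Codon 4: AGA (Arg) → UGA (Stop) — nonsense.
Codon 5: UGC (Cys) → UGA (Stop) — nonsense.
Codon 6: ACU (Thr) → CCU (Pro) — missense.
Codon 7: AAC (Asn) → AUC (Ile) — missense.
Synonymous: 1 of 7.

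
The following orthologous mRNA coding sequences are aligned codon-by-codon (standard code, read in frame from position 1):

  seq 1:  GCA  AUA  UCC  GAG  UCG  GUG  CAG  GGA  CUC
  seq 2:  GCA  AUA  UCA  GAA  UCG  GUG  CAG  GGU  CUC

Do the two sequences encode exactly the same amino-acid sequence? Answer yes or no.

yes

Codon 1: GCA Ala / GCA Ala — identical.
Codon 2: AUA Ile / AUA Ile — identical.
Codon 3: UCC Ser / UCA Ser — synonymous.
Codon 4: GAG Glu / GAA Glu — synonymous.
Codon 5: UCG Ser / UCG Ser — identical.
Codon 6: GUG Val / GUG Val — identical.
Codon 7: CAG Gln / CAG Gln — identical.
Codon 8: GGA Gly / GGU Gly — synonymous.
Codon 9: CUC Leu / CUC Leu — identical.
Nonsynonymous differences: 0 → same protein.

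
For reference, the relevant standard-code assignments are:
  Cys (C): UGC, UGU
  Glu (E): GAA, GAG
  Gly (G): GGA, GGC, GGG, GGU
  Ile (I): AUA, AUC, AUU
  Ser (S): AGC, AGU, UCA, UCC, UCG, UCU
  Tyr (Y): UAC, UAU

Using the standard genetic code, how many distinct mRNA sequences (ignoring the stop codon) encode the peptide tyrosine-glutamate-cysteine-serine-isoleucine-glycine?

Tyr: 2 codons.
Glu: 2 codons.
Cys: 2 codons.
Ser: 6 codons.
Ile: 3 codons.
Gly: 4 codons.
2 × 2 × 2 × 6 × 3 × 4 = 576.

576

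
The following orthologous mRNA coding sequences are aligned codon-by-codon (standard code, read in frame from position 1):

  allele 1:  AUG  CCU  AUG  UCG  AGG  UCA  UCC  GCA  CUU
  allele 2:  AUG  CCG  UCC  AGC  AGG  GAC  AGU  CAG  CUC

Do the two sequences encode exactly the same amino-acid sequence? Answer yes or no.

Codon 1: AUG Met / AUG Met — identical.
Codon 2: CCU Pro / CCG Pro — synonymous.
Codon 3: AUG Met / UCC Ser — nonsynonymous.
Codon 4: UCG Ser / AGC Ser — synonymous.
Codon 5: AGG Arg / AGG Arg — identical.
Codon 6: UCA Ser / GAC Asp — nonsynonymous.
Codon 7: UCC Ser / AGU Ser — synonymous.
Codon 8: GCA Ala / CAG Gln — nonsynonymous.
Codon 9: CUU Leu / CUC Leu — synonymous.
Nonsynonymous differences: 3 → different protein.

no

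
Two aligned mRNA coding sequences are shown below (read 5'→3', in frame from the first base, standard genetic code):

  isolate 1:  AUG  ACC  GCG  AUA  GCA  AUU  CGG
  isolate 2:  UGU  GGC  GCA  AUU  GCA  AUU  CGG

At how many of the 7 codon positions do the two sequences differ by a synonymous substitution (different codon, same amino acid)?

2

Codon 1: AUG Met / UGU Cys — nonsynonymous.
Codon 2: ACC Thr / GGC Gly — nonsynonymous.
Codon 3: GCG Ala / GCA Ala — synonymous.
Codon 4: AUA Ile / AUU Ile — synonymous.
Codon 5: GCA Ala / GCA Ala — identical.
Codon 6: AUU Ile / AUU Ile — identical.
Codon 7: CGG Arg / CGG Arg — identical.
Synonymous differences: 2.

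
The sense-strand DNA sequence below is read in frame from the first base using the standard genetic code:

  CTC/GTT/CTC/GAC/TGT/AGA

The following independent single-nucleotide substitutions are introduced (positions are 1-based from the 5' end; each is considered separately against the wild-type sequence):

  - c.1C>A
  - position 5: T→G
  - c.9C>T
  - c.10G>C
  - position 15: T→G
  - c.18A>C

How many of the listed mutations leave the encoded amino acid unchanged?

1

Codon 1: CTC (Leu) → ATC (Ile) — missense.
Codon 2: GTT (Val) → GGT (Gly) — missense.
Codon 3: CTC (Leu) → CTT (Leu) — synonymous.
Codon 4: GAC (Asp) → CAC (His) — missense.
Codon 5: TGT (Cys) → TGG (Trp) — missense.
Codon 6: AGA (Arg) → AGC (Ser) — missense.
Synonymous: 1 of 6.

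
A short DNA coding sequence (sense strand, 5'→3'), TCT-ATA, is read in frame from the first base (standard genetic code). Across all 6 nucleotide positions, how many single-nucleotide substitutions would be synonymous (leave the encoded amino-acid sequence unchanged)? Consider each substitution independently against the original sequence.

5

Codon 1 (TCT, Ser): 3 synonymous substitutions.
Codon 2 (ATA, Ile): 2 synonymous substitutions.
Total: 3 + 2 = 5.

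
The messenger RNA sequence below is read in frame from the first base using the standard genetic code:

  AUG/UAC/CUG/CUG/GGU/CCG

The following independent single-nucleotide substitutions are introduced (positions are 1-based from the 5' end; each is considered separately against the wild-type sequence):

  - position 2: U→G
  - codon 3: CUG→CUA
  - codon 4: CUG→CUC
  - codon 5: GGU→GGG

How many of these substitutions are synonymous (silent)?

3

Codon 1: AUG (Met) → AGG (Arg) — missense.
Codon 3: CUG (Leu) → CUA (Leu) — synonymous.
Codon 4: CUG (Leu) → CUC (Leu) — synonymous.
Codon 5: GGU (Gly) → GGG (Gly) — synonymous.
Synonymous: 3 of 4.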